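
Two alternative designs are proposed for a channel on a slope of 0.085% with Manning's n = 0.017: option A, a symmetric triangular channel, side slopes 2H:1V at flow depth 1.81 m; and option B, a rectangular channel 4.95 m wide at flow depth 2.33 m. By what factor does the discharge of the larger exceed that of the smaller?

Channel A: For a triangular section with side slope z = 2: A = zy² = 2×1.81² = 6.552 m²; P = 2y√(1+z²) = 2×1.81×2.236 = 8.095 m. Hydraulic radius R = A/P = 6.552/8.095 = 0.8095 m. Q_A = (1/0.017)·6.552·0.8095^(2/3)·√0.00085 = 9.76 m³/s.
Channel B: Flow area A = b·y = 4.95 × 2.33 = 11.53 m². Wetted perimeter P = b + 2y = 4.95 + 2×2.33 = 9.61 m. Hydraulic radius R = A/P = 11.53/9.61 = 1.2 m. Q_B = (1/0.017)·11.53·1.2^(2/3)·√0.00085 = 22.34 m³/s.
The larger discharge is 22.34 m³/s and the smaller is 9.76 m³/s; the ratio is 2.29.

2.29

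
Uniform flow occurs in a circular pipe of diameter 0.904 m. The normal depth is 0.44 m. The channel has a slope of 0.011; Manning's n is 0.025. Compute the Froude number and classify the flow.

For a circular section of diameter D = 0.904 m at depth y = 0.44 m, the central angle is θ = 2 arccos(1 − 2y/D) = 3.088 rad. Then A = (D²/8)(θ − sin θ) = 0.3101 m² and P = Dθ/2 = 1.396 m.
Hydraulic radius R = A/P = 0.3101/1.396 = 0.2221 m.
V = (1/n) R^(2/3) √S = (1/0.025) × 0.2221^(2/3) × √0.011 = 1.539 m/s. Hydraulic depth D_h = A/T = 0.3101/0.9037 = 0.3431 m.
Froude number Fr = V/√(g·D_h) = 1.539/√(9.81×0.3431) = 0.839, which is less than 1, so the flow is subcritical.

subcritical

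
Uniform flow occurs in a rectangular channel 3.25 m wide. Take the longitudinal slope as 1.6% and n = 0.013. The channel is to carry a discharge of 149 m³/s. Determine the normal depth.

Manning's equation rearranged: A R^(2/3) = nQ / (1·√S) = 0.013 × 149 / (√0.016) = 15.31.
Trying y = 3.08 m: A R^(2/3) = 10.43 — low.
Trying y = 5.4 m: A R^(2/3) = 20.36 — high.
Trying y = 4.23 m: A R^(2/3) = 15.3 — ≈ 15.31.

y_n = 4.23 m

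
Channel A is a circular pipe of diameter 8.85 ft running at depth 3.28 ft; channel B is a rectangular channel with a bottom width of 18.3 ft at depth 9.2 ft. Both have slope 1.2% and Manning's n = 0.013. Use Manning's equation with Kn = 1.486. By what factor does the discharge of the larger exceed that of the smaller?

15.2

Channel A: For a circular section of diameter D = 8.85 ft at depth y = 3.28 ft, the central angle is θ = 2 arccos(1 − 2y/D) = 2.618 rad. Then A = (D²/8)(θ − sin θ) = 20.74 ft² and P = Dθ/2 = 11.59 ft. Hydraulic radius R = A/P = 20.74/11.59 = 1.79 ft. Q_A = (1.486/0.013)·20.74·1.79^(2/3)·√0.012 = 382.8 ft³/s.
Channel B: Flow area A = b·y = 18.3 × 9.2 = 168.4 ft². Wetted perimeter P = b + 2y = 18.3 + 2×9.2 = 36.7 ft. Hydraulic radius R = A/P = 168.4/36.7 = 4.587 ft. Q_B = (1.486/0.013)·168.4·4.587^(2/3)·√0.012 = 5820 ft³/s.
The larger discharge is 5820 ft³/s and the smaller is 382.8 ft³/s; the ratio is 15.2.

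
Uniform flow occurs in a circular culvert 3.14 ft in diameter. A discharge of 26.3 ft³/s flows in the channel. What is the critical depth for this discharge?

At critical depth, Q² T / (g A³) = 1, i.e. A³/T = Q²/g = 26.3²/32.2 = 21.48.
At y = 1.85 ft: A³/T = 34.61 — high.
At y = 1.63 ft: A³/T = 21.33 — ≈ 21.48.

y_c = 1.63 ft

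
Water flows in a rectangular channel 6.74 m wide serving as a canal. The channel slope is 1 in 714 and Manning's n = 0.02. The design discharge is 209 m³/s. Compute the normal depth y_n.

Manning's equation rearranged: A R^(2/3) = nQ / (1·√S) = 0.02 × 209 / (√0.001401) = 111.7.
Trying y = 7.4 m: A R^(2/3) = 87.29 — low.
Trying y = 10.7 m: A R^(2/3) = 135.1 — high.
Trying y = 9.1 m: A R^(2/3) = 111.7 — ≈ 111.7.

y_n = 9.1 m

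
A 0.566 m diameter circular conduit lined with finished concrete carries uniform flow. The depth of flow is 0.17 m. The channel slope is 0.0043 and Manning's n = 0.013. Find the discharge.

Q = 0.0676 m³/s

For a circular section of diameter D = 0.566 m at depth y = 0.17 m, the central angle is θ = 2 arccos(1 − 2y/D) = 2.32 rad. Then A = (D²/8)(θ − sin θ) = 0.06359 m² and P = Dθ/2 = 0.6566 m.
Hydraulic radius R = A/P = 0.06359/0.6566 = 0.09685 m.
Manning's equation: Q = (1/n) A R^(2/3) S^(1/2) = (1/0.013) × 0.06359 × 0.09685^(2/3) × 0.0043^(1/2) = 0.0676 m³/s.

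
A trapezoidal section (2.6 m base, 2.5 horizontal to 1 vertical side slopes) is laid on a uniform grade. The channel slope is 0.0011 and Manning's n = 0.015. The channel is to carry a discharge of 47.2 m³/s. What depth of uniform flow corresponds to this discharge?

y_n = 2.24 m

Manning's equation rearranged: A R^(2/3) = nQ / (1·√S) = 0.015 × 47.2 / (√0.0011) = 21.35.
At y = 1.8 m: A R^(2/3) = 13.12 — too small.
At y = 2.24 m: A R^(2/3) = 21.34 — matches.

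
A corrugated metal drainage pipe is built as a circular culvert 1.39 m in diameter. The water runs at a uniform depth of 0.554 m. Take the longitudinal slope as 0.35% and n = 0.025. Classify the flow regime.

subcritical

For a circular section of diameter D = 1.39 m at depth y = 0.554 m, the central angle is θ = 2 arccos(1 − 2y/D) = 2.733 rad. Then A = (D²/8)(θ − sin θ) = 0.5641 m² and P = Dθ/2 = 1.899 m.
Hydraulic radius R = A/P = 0.5641/1.899 = 0.297 m.
V = (1/n) R^(2/3) √S = (1/0.025) × 0.297^(2/3) × √0.0035 = 1.053 m/s. Hydraulic depth D_h = A/T = 0.5641/1.361 = 0.4144 m.
Froude number Fr = V/√(g·D_h) = 1.053/√(9.81×0.4144) = 0.522, which is less than 1, so the flow is subcritical.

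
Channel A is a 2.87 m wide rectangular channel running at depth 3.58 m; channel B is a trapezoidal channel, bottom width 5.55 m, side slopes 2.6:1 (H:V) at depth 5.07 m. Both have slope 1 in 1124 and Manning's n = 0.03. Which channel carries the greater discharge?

channel B

Channel A: Flow area A = b·y = 2.87 × 3.58 = 10.27 m². Wetted perimeter P = b + 2y = 2.87 + 2×3.58 = 10.03 m. Hydraulic radius R = A/P = 10.27/10.03 = 1.024 m. Q_A = (1/0.03)·10.27·1.024^(2/3)·√0.0008897 = 10.38 m³/s.
Channel B: With bottom width b = 5.55 m and side slope z = 2.6: A = (b + zy)y = (5.55 + 2.6×5.07)×5.07 = 94.97 m²; P = b + 2y√(1+z²) = 5.55 + 2×5.07×2.786 = 33.8 m. Hydraulic radius R = A/P = 94.97/33.8 = 2.81 m. Q_B = (1/0.03)·94.97·2.81^(2/3)·√0.0008897 = 188 m³/s.
Q_A = 10.38 m³/s vs Q_B = 188 m³/s, so channel B carries more.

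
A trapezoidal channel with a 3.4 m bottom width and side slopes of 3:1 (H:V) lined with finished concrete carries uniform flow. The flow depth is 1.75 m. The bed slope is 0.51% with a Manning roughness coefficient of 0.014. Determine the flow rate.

Q = 79.6 m³/s

With bottom width b = 3.4 m and side slope z = 3: A = (b + zy)y = (3.4 + 3×1.75)×1.75 = 15.14 m²; P = b + 2y√(1+z²) = 3.4 + 2×1.75×3.162 = 14.47 m.
Hydraulic radius R = A/P = 15.14/14.47 = 1.046 m.
Manning's equation: Q = (1/n) A R^(2/3) S^(1/2) = (1/0.014) × 15.14 × 1.046^(2/3) × 0.0051^(1/2) = 79.6 m³/s.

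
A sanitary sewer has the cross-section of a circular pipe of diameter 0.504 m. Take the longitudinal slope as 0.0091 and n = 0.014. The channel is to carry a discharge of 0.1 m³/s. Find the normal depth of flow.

Manning's equation rearranged: A R^(2/3) = nQ / (1·√S) = 0.014 × 0.1 / (√0.0091) = 0.01468.
Trying y = 0.163 m: A R^(2/3) = 0.01135 — short.
Trying y = 0.21 m: A R^(2/3) = 0.0182 — over.
Trying y = 0.187 m: A R^(2/3) = 0.01471 — matches.

y_n = 0.187 m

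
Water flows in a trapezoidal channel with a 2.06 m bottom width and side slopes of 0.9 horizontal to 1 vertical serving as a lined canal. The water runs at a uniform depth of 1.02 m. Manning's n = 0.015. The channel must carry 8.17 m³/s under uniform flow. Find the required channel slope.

S = 0.003

With bottom width b = 2.06 m and side slope z = 0.9: A = (b + zy)y = (2.06 + 0.9×1.02)×1.02 = 3.038 m²; P = b + 2y√(1+z²) = 2.06 + 2×1.02×1.345 = 4.805 m.
Hydraulic radius R = A/P = 3.038/4.805 = 0.6322 m.
From Manning's equation, S = [nQ / (1 A R^(2/3))]² = [0.015 × 8.17 / (1 × 3.038 × 0.6322^(2/3))]² = 0.003.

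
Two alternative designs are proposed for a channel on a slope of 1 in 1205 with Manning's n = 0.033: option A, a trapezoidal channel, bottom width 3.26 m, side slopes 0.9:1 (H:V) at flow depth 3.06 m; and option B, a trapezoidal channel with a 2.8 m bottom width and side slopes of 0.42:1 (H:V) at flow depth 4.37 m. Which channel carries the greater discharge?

Channel A: With bottom width b = 3.26 m and side slope z = 0.9: A = (b + zy)y = (3.26 + 0.9×3.06)×3.06 = 18.4 m²; P = b + 2y√(1+z²) = 3.26 + 2×3.06×1.345 = 11.49 m. Hydraulic radius R = A/P = 18.4/11.49 = 1.601 m. Q_A = (1/0.033)·18.4·1.601^(2/3)·√0.0008299 = 21.99 m³/s.
Channel B: With bottom width b = 2.8 m and side slope z = 0.42: A = (b + zy)y = (2.8 + 0.42×4.37)×4.37 = 20.26 m²; P = b + 2y√(1+z²) = 2.8 + 2×4.37×1.085 = 12.28 m. Hydraulic radius R = A/P = 20.26/12.28 = 1.65 m. Q_B = (1/0.033)·20.26·1.65^(2/3)·√0.0008299 = 24.69 m³/s.
Q_A = 21.99 m³/s vs Q_B = 24.69 m³/s, so channel B carries more.

channel B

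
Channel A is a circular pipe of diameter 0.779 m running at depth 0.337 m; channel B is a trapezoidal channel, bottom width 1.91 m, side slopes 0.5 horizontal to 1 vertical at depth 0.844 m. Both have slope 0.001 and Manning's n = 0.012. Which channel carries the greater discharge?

Channel A: For a circular section of diameter D = 0.779 m at depth y = 0.337 m, the central angle is θ = 2 arccos(1 − 2y/D) = 2.871 rad. Then A = (D²/8)(θ − sin θ) = 0.1975 m² and P = Dθ/2 = 1.118 m. Hydraulic radius R = A/P = 0.1975/1.118 = 0.1766 m. Q_A = (1/0.012)·0.1975·0.1766^(2/3)·√0.001 = 0.1639 m³/s.
Channel B: With bottom width b = 1.91 m and side slope z = 0.5: A = (b + zy)y = (1.91 + 0.5×0.844)×0.844 = 1.968 m²; P = b + 2y√(1+z²) = 1.91 + 2×0.844×1.118 = 3.797 m. Hydraulic radius R = A/P = 1.968/3.797 = 0.5183 m. Q_B = (1/0.012)·1.968·0.5183^(2/3)·√0.001 = 3.347 m³/s.
Q_A = 0.1639 m³/s vs Q_B = 3.347 m³/s, so channel B carries more.

channel B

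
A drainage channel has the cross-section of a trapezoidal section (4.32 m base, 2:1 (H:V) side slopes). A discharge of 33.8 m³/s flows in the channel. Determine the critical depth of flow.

At critical depth, Q² T / (g A³) = 1, i.e. A³/T = Q²/g = 33.8²/9.81 = 116.5.
Trying y = 1.12 m: A³/T = 45.07 — short.
Trying y = 1.46 m: A³/T = 116.2 — matches.

y_c = 1.46 m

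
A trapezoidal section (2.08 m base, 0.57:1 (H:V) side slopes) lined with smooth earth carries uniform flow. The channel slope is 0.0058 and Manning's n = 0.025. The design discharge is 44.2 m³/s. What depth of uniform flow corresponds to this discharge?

y_n = 3.14 m

Manning's equation rearranged: A R^(2/3) = nQ / (1·√S) = 0.025 × 44.2 / (√0.0058) = 14.51.
At y = 2.49 m: A R^(2/3) = 9.371 — low.
At y = 3.14 m: A R^(2/3) = 14.51 — matches.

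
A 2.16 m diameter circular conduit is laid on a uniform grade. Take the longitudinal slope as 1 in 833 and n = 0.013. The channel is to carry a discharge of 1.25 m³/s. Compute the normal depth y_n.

Manning's equation rearranged: A R^(2/3) = nQ / (1·√S) = 0.013 × 1.25 / (√0.0012) = 0.469.
Try y = 0.717 m: A R^(2/3) = 0.5779 — too large.
Try y = 0.643 m: A R^(2/3) = 0.4688 — matches.

y_n = 0.643 m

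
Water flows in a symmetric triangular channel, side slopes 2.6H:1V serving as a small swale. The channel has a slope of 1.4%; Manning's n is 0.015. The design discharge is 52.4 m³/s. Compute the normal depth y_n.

Manning's equation rearranged: A R^(2/3) = nQ / (1·√S) = 0.015 × 52.4 / (√0.014) = 6.643.
At y = 1.25 m: A R^(2/3) = 2.836 — low.
At y = 2.07 m: A R^(2/3) = 10.89 — high.
At y = 1.72 m: A R^(2/3) = 6.643 — close enough.

y_n = 1.72 m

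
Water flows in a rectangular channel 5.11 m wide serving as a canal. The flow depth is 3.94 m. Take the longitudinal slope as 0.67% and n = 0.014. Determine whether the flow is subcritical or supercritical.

Flow area A = b·y = 5.11 × 3.94 = 20.13 m². Wetted perimeter P = b + 2y = 5.11 + 2×3.94 = 12.99 m.
Hydraulic radius R = A/P = 20.13/12.99 = 1.55 m.
V = (1/n) R^(2/3) √S = (1/0.014) × 1.55^(2/3) × √0.0067 = 7.83 m/s. Hydraulic depth D_h = A/T = 20.13/5.11 = 3.94 m.
Froude number Fr = V/√(g·D_h) = 7.83/√(9.81×3.94) = 1.26, which is greater than 1, so the flow is supercritical.

supercritical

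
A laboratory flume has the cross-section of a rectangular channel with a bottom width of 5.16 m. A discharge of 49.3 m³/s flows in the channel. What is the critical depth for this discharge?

For a rectangular channel, critical depth y_c = (q²/g)^(1/3) where q = Q/b = 49.3/5.16 = 9.554 m²/s.
So y_c = (9.554²/9.81)^(1/3) = 2.1 m.

y_c = 2.1 m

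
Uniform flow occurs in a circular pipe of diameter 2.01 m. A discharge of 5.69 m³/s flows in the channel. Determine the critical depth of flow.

y_c = 1.15 m

At critical depth, Q² T / (g A³) = 1, i.e. A³/T = Q²/g = 5.69²/9.81 = 3.3.
Trying y = 0.8 m: A³/T = 0.8294 — low.
Trying y = 1.27 m: A³/T = 4.865 — high.
Trying y = 1.15 m: A³/T = 3.325 — matches.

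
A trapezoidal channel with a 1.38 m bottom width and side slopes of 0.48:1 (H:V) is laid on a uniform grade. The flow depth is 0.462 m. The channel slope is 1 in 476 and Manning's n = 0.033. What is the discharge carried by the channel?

With bottom width b = 1.38 m and side slope z = 0.48: A = (b + zy)y = (1.38 + 0.48×0.462)×0.462 = 0.74 m²; P = b + 2y√(1+z²) = 1.38 + 2×0.462×1.109 = 2.405 m.
Hydraulic radius R = A/P = 0.74/2.405 = 0.3077 m.
Manning's equation: Q = (1/n) A R^(2/3) S^(1/2) = (1/0.033) × 0.74 × 0.3077^(2/3) × 0.002101^(1/2) = 0.468 m³/s.

Q = 0.468 m³/s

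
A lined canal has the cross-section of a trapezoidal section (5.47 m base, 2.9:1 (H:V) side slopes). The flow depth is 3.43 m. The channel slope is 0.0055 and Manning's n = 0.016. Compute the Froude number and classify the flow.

supercritical

With bottom width b = 5.47 m and side slope z = 2.9: A = (b + zy)y = (5.47 + 2.9×3.43)×3.43 = 52.88 m²; P = b + 2y√(1+z²) = 5.47 + 2×3.43×3.068 = 26.51 m.
Hydraulic radius R = A/P = 52.88/26.51 = 1.994 m.
V = (1/n) R^(2/3) √S = (1/0.016) × 1.994^(2/3) × √0.0055 = 7.344 m/s. Hydraulic depth D_h = A/T = 52.88/25.36 = 2.085 m.
Froude number Fr = V/√(g·D_h) = 7.344/√(9.81×2.085) = 1.62, which is greater than 1, so the flow is supercritical.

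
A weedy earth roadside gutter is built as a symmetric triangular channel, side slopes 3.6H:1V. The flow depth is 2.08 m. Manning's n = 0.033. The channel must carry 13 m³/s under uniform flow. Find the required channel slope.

For a triangular section with side slope z = 3.6: A = zy² = 3.6×2.08² = 15.58 m²; P = 2y√(1+z²) = 2×2.08×3.736 = 15.54 m.
Hydraulic radius R = A/P = 15.58/15.54 = 1.002 m.
From Manning's equation, S = [nQ / (1 A R^(2/3))]² = [0.033 × 13 / (1 × 15.58 × 1.002^(2/3))]² = 0.000757.

S = 0.000757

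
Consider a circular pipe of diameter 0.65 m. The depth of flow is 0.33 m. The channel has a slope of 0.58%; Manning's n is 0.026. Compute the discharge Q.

Q = 0.149 m³/s

For a circular section of diameter D = 0.65 m at depth y = 0.33 m, the central angle is θ = 2 arccos(1 − 2y/D) = 3.172 rad. Then A = (D²/8)(θ − sin θ) = 0.1692 m² and P = Dθ/2 = 1.031 m.
Hydraulic radius R = A/P = 0.1692/1.031 = 0.1641 m.
Manning's equation: Q = (1/n) A R^(2/3) S^(1/2) = (1/0.026) × 0.1692 × 0.1641^(2/3) × 0.0058^(1/2) = 0.149 m³/s.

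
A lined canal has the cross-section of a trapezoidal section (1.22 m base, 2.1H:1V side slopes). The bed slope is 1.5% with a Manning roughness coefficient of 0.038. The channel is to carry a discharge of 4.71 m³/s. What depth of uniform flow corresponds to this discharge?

Manning's equation rearranged: A R^(2/3) = nQ / (1·√S) = 0.038 × 4.71 / (√0.015) = 1.461.
Try y = 0.682 m: A R^(2/3) = 1.001 — short.
Try y = 0.92 m: A R^(2/3) = 1.893 — over.
Try y = 0.816 m: A R^(2/3) = 1.462 — close enough.

y_n = 0.816 m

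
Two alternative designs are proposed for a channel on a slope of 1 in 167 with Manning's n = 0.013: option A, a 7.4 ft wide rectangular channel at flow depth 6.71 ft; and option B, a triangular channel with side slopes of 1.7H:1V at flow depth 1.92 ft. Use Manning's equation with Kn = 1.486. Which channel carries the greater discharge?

Channel A: Flow area A = b·y = 7.4 × 6.71 = 49.65 ft². Wetted perimeter P = b + 2y = 7.4 + 2×6.71 = 20.82 ft. Hydraulic radius R = A/P = 49.65/20.82 = 2.385 ft. Q_A = (1.486/0.013)·49.65·2.385^(2/3)·√0.005988 = 784 ft³/s.
Channel B: For a triangular section with side slope z = 1.7: A = zy² = 1.7×1.92² = 6.267 ft²; P = 2y√(1+z²) = 2×1.92×1.972 = 7.574 ft. Hydraulic radius R = A/P = 6.267/7.574 = 0.8275 ft. Q_B = (1.486/0.013)·6.267·0.8275^(2/3)·√0.005988 = 48.86 ft³/s.
Q_A = 784 ft³/s vs Q_B = 48.86 ft³/s, so channel A carries more.

channel A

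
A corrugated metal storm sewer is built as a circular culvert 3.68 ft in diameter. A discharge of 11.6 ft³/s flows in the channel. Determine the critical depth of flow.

y_c = 1.02 ft

At critical depth, Q² T / (g A³) = 1, i.e. A³/T = Q²/g = 11.6²/32.2 = 4.179.
Try y = 0.851 ft: A³/T = 2.081 — low.
Try y = 1.11 ft: A³/T = 5.852 — high.
Try y = 1.02 ft: A³/T = 4.215 — close enough.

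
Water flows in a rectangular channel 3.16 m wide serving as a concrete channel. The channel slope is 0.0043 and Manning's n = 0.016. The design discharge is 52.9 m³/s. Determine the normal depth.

y_n = 3.8 m

Manning's equation rearranged: A R^(2/3) = nQ / (1·√S) = 0.016 × 52.9 / (√0.0043) = 12.91.
Trying y = 4.26 m: A R^(2/3) = 14.8 — over.
Trying y = 3.8 m: A R^(2/3) = 12.92 — close enough.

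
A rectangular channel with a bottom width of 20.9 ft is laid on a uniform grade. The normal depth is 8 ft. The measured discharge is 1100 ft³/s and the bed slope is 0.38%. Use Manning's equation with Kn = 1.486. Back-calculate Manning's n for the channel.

n = 0.0381

Flow area A = b·y = 20.9 × 8 = 167.2 ft². Wetted perimeter P = b + 2y = 20.9 + 2×8 = 36.9 ft.
Hydraulic radius R = A/P = 167.2/36.9 = 4.531 ft.
Rearranging Manning's equation: n = (1.486/Q) A R^(2/3) S^(1/2) = (1.486/1100) × 167.2 × 4.531^(2/3) × √0.0038 = 0.0381.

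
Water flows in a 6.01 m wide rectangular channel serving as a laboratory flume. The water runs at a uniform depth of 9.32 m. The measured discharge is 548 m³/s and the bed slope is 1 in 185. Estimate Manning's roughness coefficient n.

Flow area A = b·y = 6.01 × 9.32 = 56.01 m². Wetted perimeter P = b + 2y = 6.01 + 2×9.32 = 24.65 m.
Hydraulic radius R = A/P = 56.01/24.65 = 2.272 m.
Rearranging Manning's equation: n = (1/Q) A R^(2/3) S^(1/2) = (1/548) × 56.01 × 2.272^(2/3) × √0.005405 = 0.013.

n = 0.013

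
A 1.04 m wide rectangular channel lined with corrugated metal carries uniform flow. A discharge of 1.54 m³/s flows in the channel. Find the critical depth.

y_c = 0.607 m

For a rectangular channel, critical depth y_c = (q²/g)^(1/3) where q = Q/b = 1.54/1.04 = 1.481 m²/s.
So y_c = (1.481²/9.81)^(1/3) = 0.607 m.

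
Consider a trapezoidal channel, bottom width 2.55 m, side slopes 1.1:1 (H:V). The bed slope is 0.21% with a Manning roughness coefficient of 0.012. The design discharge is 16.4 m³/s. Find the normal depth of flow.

Manning's equation rearranged: A R^(2/3) = nQ / (1·√S) = 0.012 × 16.4 / (√0.0021) = 4.295.
Try y = 1.54 m: A R^(2/3) = 6.168 — high.
Try y = 0.944 m: A R^(2/3) = 2.496 — low.
Try y = 1.27 m: A R^(2/3) = 4.292 — matches.

y_n = 1.27 m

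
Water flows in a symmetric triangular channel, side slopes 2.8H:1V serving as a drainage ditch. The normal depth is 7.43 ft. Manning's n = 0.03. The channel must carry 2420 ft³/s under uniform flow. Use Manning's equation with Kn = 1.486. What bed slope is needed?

S = 0.0188

For a triangular section with side slope z = 2.8: A = zy² = 2.8×7.43² = 154.6 ft²; P = 2y√(1+z²) = 2×7.43×2.973 = 44.18 ft.
Hydraulic radius R = A/P = 154.6/44.18 = 3.499 ft.
From Manning's equation, S = [nQ / (1.486 A R^(2/3))]² = [0.03 × 2420 / (1.486 × 154.6 × 3.499^(2/3))]² = 0.0188.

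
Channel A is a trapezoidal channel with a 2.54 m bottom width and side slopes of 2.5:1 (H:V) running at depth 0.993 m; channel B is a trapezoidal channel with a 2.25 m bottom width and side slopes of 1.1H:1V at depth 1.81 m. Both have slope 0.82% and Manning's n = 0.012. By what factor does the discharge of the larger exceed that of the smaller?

2.1

Channel A: With bottom width b = 2.54 m and side slope z = 2.5: A = (b + zy)y = (2.54 + 2.5×0.993)×0.993 = 4.987 m²; P = b + 2y√(1+z²) = 2.54 + 2×0.993×2.693 = 7.887 m. Hydraulic radius R = A/P = 4.987/7.887 = 0.6323 m. Q_A = (1/0.012)·4.987·0.6323^(2/3)·√0.0082 = 27.73 m³/s.
Channel B: With bottom width b = 2.25 m and side slope z = 1.1: A = (b + zy)y = (2.25 + 1.1×1.81)×1.81 = 7.676 m²; P = b + 2y√(1+z²) = 2.25 + 2×1.81×1.487 = 7.632 m. Hydraulic radius R = A/P = 7.676/7.632 = 1.006 m. Q_B = (1/0.012)·7.676·1.006^(2/3)·√0.0082 = 58.15 m³/s.
The larger discharge is 58.15 m³/s and the smaller is 27.73 m³/s; the ratio is 2.1.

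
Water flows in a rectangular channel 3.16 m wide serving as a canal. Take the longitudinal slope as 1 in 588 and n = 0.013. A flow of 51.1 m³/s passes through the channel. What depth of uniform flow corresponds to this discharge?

Manning's equation rearranged: A R^(2/3) = nQ / (1·√S) = 0.013 × 51.1 / (√0.001701) = 16.11.
Trying y = 3.68 m: A R^(2/3) = 12.43 — short.
Trying y = 4.96 m: A R^(2/3) = 17.68 — over.
Trying y = 4.58 m: A R^(2/3) = 16.11 — matches.

y_n = 4.58 m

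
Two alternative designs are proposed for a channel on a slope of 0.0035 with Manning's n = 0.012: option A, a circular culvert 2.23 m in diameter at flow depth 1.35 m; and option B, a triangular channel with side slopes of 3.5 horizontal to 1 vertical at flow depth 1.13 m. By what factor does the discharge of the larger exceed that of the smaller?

Channel A: For a circular section of diameter D = 2.23 m at depth y = 1.35 m, the central angle is θ = 2 arccos(1 − 2y/D) = 3.566 rad. Then A = (D²/8)(θ − sin θ) = 2.473 m² and P = Dθ/2 = 3.976 m. Hydraulic radius R = A/P = 2.473/3.976 = 0.6219 m. Q_A = (1/0.012)·2.473·0.6219^(2/3)·√0.0035 = 8.883 m³/s.
Channel B: For a triangular section with side slope z = 3.5: A = zy² = 3.5×1.13² = 4.469 m²; P = 2y√(1+z²) = 2×1.13×3.64 = 8.227 m. Hydraulic radius R = A/P = 4.469/8.227 = 0.5433 m. Q_B = (1/0.012)·4.469·0.5433^(2/3)·√0.0035 = 14.67 m³/s.
The larger discharge is 14.67 m³/s and the smaller is 8.883 m³/s; the ratio is 1.65.

1.65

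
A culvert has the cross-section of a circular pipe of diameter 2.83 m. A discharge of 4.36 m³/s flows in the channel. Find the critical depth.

At critical depth, Q² T / (g A³) = 1, i.e. A³/T = Q²/g = 4.36²/9.81 = 1.938.
At y = 1.13 m: A³/T = 4.646 — high.
At y = 0.754 m: A³/T = 0.9722 — low.
At y = 0.901 m: A³/T = 1.94 — matches.

y_c = 0.901 m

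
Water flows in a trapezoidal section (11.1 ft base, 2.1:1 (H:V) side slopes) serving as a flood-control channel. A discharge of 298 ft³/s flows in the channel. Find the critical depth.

At critical depth, Q² T / (g A³) = 1, i.e. A³/T = Q²/g = 298²/32.2 = 2758.
At y = 3.07 ft: A³/T = 6515 — over.
At y = 1.98 ft: A³/T = 1420 — short.
At y = 2.4 ft: A³/T = 2744 — close enough.

y_c = 2.4 ft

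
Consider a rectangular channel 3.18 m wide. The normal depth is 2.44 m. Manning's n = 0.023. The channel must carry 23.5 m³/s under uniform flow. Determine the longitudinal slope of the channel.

Flow area A = b·y = 3.18 × 2.44 = 7.759 m². Wetted perimeter P = b + 2y = 3.18 + 2×2.44 = 8.06 m.
Hydraulic radius R = A/P = 7.759/8.06 = 0.9627 m.
From Manning's equation, S = [nQ / (1 A R^(2/3))]² = [0.023 × 23.5 / (1 × 7.759 × 0.9627^(2/3))]² = 0.0051.

S = 0.0051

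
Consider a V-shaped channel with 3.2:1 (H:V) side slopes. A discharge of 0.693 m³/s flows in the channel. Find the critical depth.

y_c = 0.395 m

At critical depth, Q² T / (g A³) = 1, i.e. A³/T = Q²/g = 0.693²/9.81 = 0.04896.
At y = 0.308 m: A³/T = 0.01419 — low.
At y = 0.472 m: A³/T = 0.1199 — high.
At y = 0.395 m: A³/T = 0.04923 — ≈ 0.04896.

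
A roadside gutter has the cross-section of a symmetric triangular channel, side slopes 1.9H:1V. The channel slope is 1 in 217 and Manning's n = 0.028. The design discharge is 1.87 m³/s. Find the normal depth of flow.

Manning's equation rearranged: A R^(2/3) = nQ / (1·√S) = 0.028 × 1.87 / (√0.004608) = 0.7713.
At y = 1.09 m: A R^(2/3) = 1.388 — high.
At y = 0.719 m: A R^(2/3) = 0.4577 — low.
At y = 0.874 m: A R^(2/3) = 0.7704 — matches.

y_n = 0.874 m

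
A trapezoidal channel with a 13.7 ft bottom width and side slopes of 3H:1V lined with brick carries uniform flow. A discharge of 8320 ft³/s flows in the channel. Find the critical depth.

y_c = 11.6 ft

At critical depth, Q² T / (g A³) = 1, i.e. A³/T = Q²/g = 8320²/32.2 = 2150000.
Try y = 9.83 ft: A³/T = 1053000 — low.
Try y = 14.7 ft: A³/T = 6020000 — high.
Try y = 11.6 ft: A³/T = 2138000 — matches.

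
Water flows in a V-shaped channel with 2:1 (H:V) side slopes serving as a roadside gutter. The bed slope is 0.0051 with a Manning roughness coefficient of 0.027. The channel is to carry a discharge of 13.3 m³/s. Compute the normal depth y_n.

y_n = 1.73 m

Manning's equation rearranged: A R^(2/3) = nQ / (1·√S) = 0.027 × 13.3 / (√0.0051) = 5.028.
Trying y = 2.06 m: A R^(2/3) = 8.036 — over.
Trying y = 1.23 m: A R^(2/3) = 2.031 — short.
Trying y = 1.73 m: A R^(2/3) = 5.045 — ≈ 5.028.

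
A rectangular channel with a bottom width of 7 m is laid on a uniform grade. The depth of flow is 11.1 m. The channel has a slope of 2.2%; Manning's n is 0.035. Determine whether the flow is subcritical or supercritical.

subcritical

Flow area A = b·y = 7 × 11.1 = 77.7 m². Wetted perimeter P = b + 2y = 7 + 2×11.1 = 29.2 m.
Hydraulic radius R = A/P = 77.7/29.2 = 2.661 m.
V = (1/n) R^(2/3) √S = (1/0.035) × 2.661^(2/3) × √0.022 = 8.138 m/s. Hydraulic depth D_h = A/T = 77.7/7 = 11.1 m.
Froude number Fr = V/√(g·D_h) = 8.138/√(9.81×11.1) = 0.78, which is less than 1, so the flow is subcritical.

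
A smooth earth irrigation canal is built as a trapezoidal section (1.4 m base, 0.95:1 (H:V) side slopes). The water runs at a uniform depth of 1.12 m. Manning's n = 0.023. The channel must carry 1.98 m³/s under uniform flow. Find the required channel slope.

S = 0.000521

With bottom width b = 1.4 m and side slope z = 0.95: A = (b + zy)y = (1.4 + 0.95×1.12)×1.12 = 2.76 m²; P = b + 2y√(1+z²) = 1.4 + 2×1.12×1.379 = 4.49 m.
Hydraulic radius R = A/P = 2.76/4.49 = 0.6147 m.
From Manning's equation, S = [nQ / (1 A R^(2/3))]² = [0.023 × 1.98 / (1 × 2.76 × 0.6147^(2/3))]² = 0.000521.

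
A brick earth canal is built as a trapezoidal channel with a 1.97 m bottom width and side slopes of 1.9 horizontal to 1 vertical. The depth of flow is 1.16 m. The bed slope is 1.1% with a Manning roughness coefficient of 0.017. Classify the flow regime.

With bottom width b = 1.97 m and side slope z = 1.9: A = (b + zy)y = (1.97 + 1.9×1.16)×1.16 = 4.842 m²; P = b + 2y√(1+z²) = 1.97 + 2×1.16×2.147 = 6.951 m.
Hydraulic radius R = A/P = 4.842/6.951 = 0.6965 m.
V = (1/n) R^(2/3) √S = (1/0.017) × 0.6965^(2/3) × √0.011 = 4.848 m/s. Hydraulic depth D_h = A/T = 4.842/6.378 = 0.7591 m.
Froude number Fr = V/√(g·D_h) = 4.848/√(9.81×0.7591) = 1.78, which is greater than 1, so the flow is supercritical.

supercritical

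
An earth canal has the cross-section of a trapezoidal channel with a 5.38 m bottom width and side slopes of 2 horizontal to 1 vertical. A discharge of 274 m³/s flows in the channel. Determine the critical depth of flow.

y_c = 4.06 m

At critical depth, Q² T / (g A³) = 1, i.e. A³/T = Q²/g = 274²/9.81 = 7653.
At y = 4.67 m: A³/T = 13500 — too large.
At y = 3.22 m: A³/T = 3019 — too small.
At y = 4.06 m: A³/T = 7616 — matches.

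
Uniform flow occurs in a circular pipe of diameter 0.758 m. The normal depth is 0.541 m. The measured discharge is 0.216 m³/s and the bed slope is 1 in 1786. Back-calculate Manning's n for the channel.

For a circular section of diameter D = 0.758 m at depth y = 0.541 m, the central angle is θ = 2 arccos(1 − 2y/D) = 4.025 rad. Then A = (D²/8)(θ − sin θ) = 0.3446 m² and P = Dθ/2 = 1.525 m.
Hydraulic radius R = A/P = 0.3446/1.525 = 0.2259 m.
Rearranging Manning's equation: n = (1/Q) A R^(2/3) S^(1/2) = (1/0.216) × 0.3446 × 0.2259^(2/3) × √0.0005599 = 0.014.

n = 0.014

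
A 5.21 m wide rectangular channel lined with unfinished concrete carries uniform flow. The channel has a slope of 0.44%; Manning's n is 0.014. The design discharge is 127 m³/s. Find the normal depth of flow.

y_n = 3.84 m

Manning's equation rearranged: A R^(2/3) = nQ / (1·√S) = 0.014 × 127 / (√0.0044) = 26.8.
At y = 4.54 m: A R^(2/3) = 33.1 — over.
At y = 3.02 m: A R^(2/3) = 19.68 — short.
At y = 3.84 m: A R^(2/3) = 26.82 — close enough.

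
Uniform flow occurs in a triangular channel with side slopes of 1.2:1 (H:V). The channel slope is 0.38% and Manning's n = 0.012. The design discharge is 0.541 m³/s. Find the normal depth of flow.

y_n = 0.51 m

Manning's equation rearranged: A R^(2/3) = nQ / (1·√S) = 0.012 × 0.541 / (√0.0038) = 0.1053.
At y = 0.602 m: A R^(2/3) = 0.1638 — high.
At y = 0.366 m: A R^(2/3) = 0.04346 — low.
At y = 0.51 m: A R^(2/3) = 0.1053 — close enough.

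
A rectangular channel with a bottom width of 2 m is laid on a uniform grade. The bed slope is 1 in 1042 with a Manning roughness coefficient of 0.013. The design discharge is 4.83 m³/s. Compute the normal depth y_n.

y_n = 1.44 m

Manning's equation rearranged: A R^(2/3) = nQ / (1·√S) = 0.013 × 4.83 / (√0.0009597) = 2.027.
Try y = 1.1 m: A R^(2/3) = 1.43 — short.
Try y = 1.69 m: A R^(2/3) = 2.479 — over.
Try y = 1.44 m: A R^(2/3) = 2.026 — matches.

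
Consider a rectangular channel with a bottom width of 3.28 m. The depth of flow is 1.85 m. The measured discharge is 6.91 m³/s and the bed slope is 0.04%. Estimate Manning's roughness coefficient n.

Flow area A = b·y = 3.28 × 1.85 = 6.068 m². Wetted perimeter P = b + 2y = 3.28 + 2×1.85 = 6.98 m.
Hydraulic radius R = A/P = 6.068/6.98 = 0.8693 m.
Rearranging Manning's equation: n = (1/Q) A R^(2/3) S^(1/2) = (1/6.91) × 6.068 × 0.8693^(2/3) × √0.0004 = 0.016.

n = 0.016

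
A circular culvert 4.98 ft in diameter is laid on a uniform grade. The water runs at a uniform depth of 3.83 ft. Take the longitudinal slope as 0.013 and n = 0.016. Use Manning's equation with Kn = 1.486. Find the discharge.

For a circular section of diameter D = 4.98 ft at depth y = 3.83 ft, the central angle is θ = 2 arccos(1 − 2y/D) = 4.278 rad. Then A = (D²/8)(θ − sin θ) = 16.07 ft² and P = Dθ/2 = 10.65 ft.
Hydraulic radius R = A/P = 16.07/10.65 = 1.509 ft.
Manning's equation: Q = (1.486/n) A R^(2/3) S^(1/2) = (1.486/0.016) × 16.07 × 1.509^(2/3) × 0.013^(1/2) = 224 ft³/s.

Q = 224 ft³/s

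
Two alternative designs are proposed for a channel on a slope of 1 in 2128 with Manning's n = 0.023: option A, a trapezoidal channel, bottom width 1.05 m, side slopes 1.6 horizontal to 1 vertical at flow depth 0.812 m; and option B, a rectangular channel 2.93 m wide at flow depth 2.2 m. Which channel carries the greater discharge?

Channel A: With bottom width b = 1.05 m and side slope z = 1.6: A = (b + zy)y = (1.05 + 1.6×0.812)×0.812 = 1.908 m²; P = b + 2y√(1+z²) = 1.05 + 2×0.812×1.887 = 4.114 m. Hydraulic radius R = A/P = 1.908/4.114 = 0.4637 m. Q_A = (1/0.023)·1.908·0.4637^(2/3)·√0.0004699 = 1.077 m³/s.
Channel B: Flow area A = b·y = 2.93 × 2.2 = 6.446 m². Wetted perimeter P = b + 2y = 2.93 + 2×2.2 = 7.33 m. Hydraulic radius R = A/P = 6.446/7.33 = 0.8794 m. Q_B = (1/0.023)·6.446·0.8794^(2/3)·√0.0004699 = 5.577 m³/s.
Q_A = 1.077 m³/s vs Q_B = 5.577 m³/s, so channel B carries more.

channel B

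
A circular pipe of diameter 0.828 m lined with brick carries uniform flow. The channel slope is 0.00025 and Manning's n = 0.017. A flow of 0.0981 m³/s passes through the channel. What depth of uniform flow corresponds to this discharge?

Manning's equation rearranged: A R^(2/3) = nQ / (1·√S) = 0.017 × 0.0981 / (√0.00025) = 0.1055.
Trying y = 0.312 m: A R^(2/3) = 0.05688 — low.
Trying y = 0.443 m: A R^(2/3) = 0.1055 — matches.

y_n = 0.443 m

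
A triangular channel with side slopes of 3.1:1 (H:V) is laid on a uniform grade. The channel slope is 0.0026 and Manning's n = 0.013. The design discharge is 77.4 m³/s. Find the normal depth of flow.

y_n = 2.41 m

Manning's equation rearranged: A R^(2/3) = nQ / (1·√S) = 0.013 × 77.4 / (√0.0026) = 19.73.
Try y = 1.87 m: A R^(2/3) = 10.03 — short.
Try y = 2.41 m: A R^(2/3) = 19.73 — ≈ 19.73.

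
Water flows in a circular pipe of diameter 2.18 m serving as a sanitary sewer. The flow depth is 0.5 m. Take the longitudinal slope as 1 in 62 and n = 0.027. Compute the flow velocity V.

For a circular section of diameter D = 2.18 m at depth y = 0.5 m, the central angle is θ = 2 arccos(1 − 2y/D) = 1.998 rad. Then A = (D²/8)(θ − sin θ) = 0.646 m² and P = Dθ/2 = 2.177 m.
Hydraulic radius R = A/P = 0.646/2.177 = 0.2967 m.
From Manning's equation, V = (1/n) R^(2/3) S^(1/2) = (1/0.027) × 0.2967^(2/3) × 0.01613^(1/2) = 2.09 m/s.

V = 2.09 m/s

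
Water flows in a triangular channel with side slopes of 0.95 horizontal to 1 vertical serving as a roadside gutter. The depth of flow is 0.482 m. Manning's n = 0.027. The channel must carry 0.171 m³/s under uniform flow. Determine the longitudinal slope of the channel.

For a triangular section with side slope z = 0.95: A = zy² = 0.95×0.482² = 0.2207 m²; P = 2y√(1+z²) = 2×0.482×1.379 = 1.33 m.
Hydraulic radius R = A/P = 0.2207/1.33 = 0.166 m.
From Manning's equation, S = [nQ / (1 A R^(2/3))]² = [0.027 × 0.171 / (1 × 0.2207 × 0.166^(2/3))]² = 0.0048.

S = 0.0048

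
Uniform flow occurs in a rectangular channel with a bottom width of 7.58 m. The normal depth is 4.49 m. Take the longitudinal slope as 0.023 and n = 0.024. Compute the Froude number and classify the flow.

Flow area A = b·y = 7.58 × 4.49 = 34.03 m². Wetted perimeter P = b + 2y = 7.58 + 2×4.49 = 16.56 m.
Hydraulic radius R = A/P = 34.03/16.56 = 2.055 m.
V = (1/n) R^(2/3) √S = (1/0.024) × 2.055^(2/3) × √0.023 = 10.21 m/s. Hydraulic depth D_h = A/T = 34.03/7.58 = 4.49 m.
Froude number Fr = V/√(g·D_h) = 10.21/√(9.81×4.49) = 1.54, which is greater than 1, so the flow is supercritical.

supercritical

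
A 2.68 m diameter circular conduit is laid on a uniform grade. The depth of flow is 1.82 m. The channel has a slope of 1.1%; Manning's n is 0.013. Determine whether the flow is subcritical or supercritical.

For a circular section of diameter D = 2.68 m at depth y = 1.82 m, the central angle is θ = 2 arccos(1 − 2y/D) = 3.874 rad. Then A = (D²/8)(θ − sin θ) = 4.079 m² and P = Dθ/2 = 5.192 m.
Hydraulic radius R = A/P = 4.079/5.192 = 0.7857 m.
V = (1/n) R^(2/3) √S = (1/0.013) × 0.7857^(2/3) × √0.011 = 6.869 m/s. Hydraulic depth D_h = A/T = 4.079/2.502 = 1.63 m.
Froude number Fr = V/√(g·D_h) = 6.869/√(9.81×1.63) = 1.72, which is greater than 1, so the flow is supercritical.

supercritical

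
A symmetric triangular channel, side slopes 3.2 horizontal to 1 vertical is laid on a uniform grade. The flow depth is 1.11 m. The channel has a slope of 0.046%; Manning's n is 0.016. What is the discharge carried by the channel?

For a triangular section with side slope z = 3.2: A = zy² = 3.2×1.11² = 3.943 m²; P = 2y√(1+z²) = 2×1.11×3.353 = 7.443 m.
Hydraulic radius R = A/P = 3.943/7.443 = 0.5297 m.
Manning's equation: Q = (1/n) A R^(2/3) S^(1/2) = (1/0.016) × 3.943 × 0.5297^(2/3) × 0.00046^(1/2) = 3.46 m³/s.

Q = 3.46 m³/s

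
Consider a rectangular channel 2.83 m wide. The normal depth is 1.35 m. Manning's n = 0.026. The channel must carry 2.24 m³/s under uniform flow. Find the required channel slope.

Flow area A = b·y = 2.83 × 1.35 = 3.821 m². Wetted perimeter P = b + 2y = 2.83 + 2×1.35 = 5.53 m.
Hydraulic radius R = A/P = 3.821/5.53 = 0.6909 m.
From Manning's equation, S = [nQ / (1 A R^(2/3))]² = [0.026 × 2.24 / (1 × 3.821 × 0.6909^(2/3))]² = 0.00038.

S = 0.00038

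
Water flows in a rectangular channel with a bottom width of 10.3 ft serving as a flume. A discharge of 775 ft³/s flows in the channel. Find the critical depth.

y_c = 5.6 ft

For a rectangular channel, critical depth y_c = (q²/g)^(1/3) where q = Q/b = 775/10.3 = 75.24 ft²/s.
So y_c = (75.24²/32.2)^(1/3) = 5.6 ft.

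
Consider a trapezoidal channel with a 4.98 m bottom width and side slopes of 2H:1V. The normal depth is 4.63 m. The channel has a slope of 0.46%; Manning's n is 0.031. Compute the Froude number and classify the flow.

subcritical

With bottom width b = 4.98 m and side slope z = 2: A = (b + zy)y = (4.98 + 2×4.63)×4.63 = 65.93 m²; P = b + 2y√(1+z²) = 4.98 + 2×4.63×2.236 = 25.69 m.
Hydraulic radius R = A/P = 65.93/25.69 = 2.567 m.
V = (1/n) R^(2/3) √S = (1/0.031) × 2.567^(2/3) × √0.0046 = 4.102 m/s. Hydraulic depth D_h = A/T = 65.93/23.5 = 2.806 m.
Froude number Fr = V/√(g·D_h) = 4.102/√(9.81×2.806) = 0.782, which is less than 1, so the flow is subcritical.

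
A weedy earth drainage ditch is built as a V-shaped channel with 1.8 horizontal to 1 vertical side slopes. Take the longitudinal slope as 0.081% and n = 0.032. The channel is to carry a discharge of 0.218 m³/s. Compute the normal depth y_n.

Manning's equation rearranged: A R^(2/3) = nQ / (1·√S) = 0.032 × 0.218 / (√0.00081) = 0.2451.
Trying y = 0.729 m: A R^(2/3) = 0.4463 — high.
Trying y = 0.442 m: A R^(2/3) = 0.1175 — low.
Trying y = 0.582 m: A R^(2/3) = 0.2448 — close enough.

y_n = 0.582 m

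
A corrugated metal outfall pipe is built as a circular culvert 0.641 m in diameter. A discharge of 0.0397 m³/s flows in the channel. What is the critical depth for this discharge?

y_c = 0.123 m

At critical depth, Q² T / (g A³) = 1, i.e. A³/T = Q²/g = 0.0397²/9.81 = 0.0001607.
At y = 0.133 m: A³/T = 0.0002184 — too large.
At y = 0.109 m: A³/T = 0.0001001 — too small.
At y = 0.123 m: A³/T = 0.0001608 — matches.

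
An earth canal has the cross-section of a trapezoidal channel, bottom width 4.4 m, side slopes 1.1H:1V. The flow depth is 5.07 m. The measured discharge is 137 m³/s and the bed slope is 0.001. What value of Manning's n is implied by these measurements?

With bottom width b = 4.4 m and side slope z = 1.1: A = (b + zy)y = (4.4 + 1.1×5.07)×5.07 = 50.58 m²; P = b + 2y√(1+z²) = 4.4 + 2×5.07×1.487 = 19.47 m.
Hydraulic radius R = A/P = 50.58/19.47 = 2.597 m.
Rearranging Manning's equation: n = (1/Q) A R^(2/3) S^(1/2) = (1/137) × 50.58 × 2.597^(2/3) × √0.001 = 0.0221.

n = 0.0221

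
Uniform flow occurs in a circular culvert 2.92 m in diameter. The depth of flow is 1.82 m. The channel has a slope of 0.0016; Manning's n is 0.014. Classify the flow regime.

For a circular section of diameter D = 2.92 m at depth y = 1.82 m, the central angle is θ = 2 arccos(1 − 2y/D) = 3.64 rad. Then A = (D²/8)(θ − sin θ) = 4.389 m² and P = Dθ/2 = 5.314 m.
Hydraulic radius R = A/P = 4.389/5.314 = 0.8259 m.
V = (1/n) R^(2/3) √S = (1/0.014) × 0.8259^(2/3) × √0.0016 = 2.515 m/s. Hydraulic depth D_h = A/T = 4.389/2.83 = 1.551 m.
Froude number Fr = V/√(g·D_h) = 2.515/√(9.81×1.551) = 0.645, which is less than 1, so the flow is subcritical.

subcritical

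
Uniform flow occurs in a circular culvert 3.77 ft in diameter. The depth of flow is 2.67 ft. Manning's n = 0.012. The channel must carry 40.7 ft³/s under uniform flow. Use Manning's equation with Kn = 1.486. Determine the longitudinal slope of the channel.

S = 0.0013

For a circular section of diameter D = 3.77 ft at depth y = 2.67 ft, the central angle is θ = 2 arccos(1 − 2y/D) = 4.001 rad. Then A = (D²/8)(θ − sin θ) = 8.453 ft² and P = Dθ/2 = 7.541 ft.
Hydraulic radius R = A/P = 8.453/7.541 = 1.121 ft.
From Manning's equation, S = [nQ / (1.486 A R^(2/3))]² = [0.012 × 40.7 / (1.486 × 8.453 × 1.121^(2/3))]² = 0.0013.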